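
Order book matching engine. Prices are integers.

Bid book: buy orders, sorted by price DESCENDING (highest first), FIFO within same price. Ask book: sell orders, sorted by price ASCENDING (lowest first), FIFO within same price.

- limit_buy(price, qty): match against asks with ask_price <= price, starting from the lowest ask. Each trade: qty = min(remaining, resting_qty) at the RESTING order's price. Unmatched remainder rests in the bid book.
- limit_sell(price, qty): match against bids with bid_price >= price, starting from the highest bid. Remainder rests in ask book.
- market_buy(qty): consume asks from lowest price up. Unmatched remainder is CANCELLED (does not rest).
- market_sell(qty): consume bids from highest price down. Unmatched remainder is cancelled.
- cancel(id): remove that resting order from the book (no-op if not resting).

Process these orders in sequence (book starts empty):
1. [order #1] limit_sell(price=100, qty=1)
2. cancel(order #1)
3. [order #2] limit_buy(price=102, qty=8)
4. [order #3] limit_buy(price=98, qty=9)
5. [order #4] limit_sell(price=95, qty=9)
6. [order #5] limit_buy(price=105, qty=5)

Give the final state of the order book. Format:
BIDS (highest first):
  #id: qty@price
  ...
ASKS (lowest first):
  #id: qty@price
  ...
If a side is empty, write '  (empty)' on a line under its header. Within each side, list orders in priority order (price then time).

Answer: BIDS (highest first):
  #5: 5@105
  #3: 8@98
ASKS (lowest first):
  (empty)

Derivation:
After op 1 [order #1] limit_sell(price=100, qty=1): fills=none; bids=[-] asks=[#1:1@100]
After op 2 cancel(order #1): fills=none; bids=[-] asks=[-]
After op 3 [order #2] limit_buy(price=102, qty=8): fills=none; bids=[#2:8@102] asks=[-]
After op 4 [order #3] limit_buy(price=98, qty=9): fills=none; bids=[#2:8@102 #3:9@98] asks=[-]
After op 5 [order #4] limit_sell(price=95, qty=9): fills=#2x#4:8@102 #3x#4:1@98; bids=[#3:8@98] asks=[-]
After op 6 [order #5] limit_buy(price=105, qty=5): fills=none; bids=[#5:5@105 #3:8@98] asks=[-]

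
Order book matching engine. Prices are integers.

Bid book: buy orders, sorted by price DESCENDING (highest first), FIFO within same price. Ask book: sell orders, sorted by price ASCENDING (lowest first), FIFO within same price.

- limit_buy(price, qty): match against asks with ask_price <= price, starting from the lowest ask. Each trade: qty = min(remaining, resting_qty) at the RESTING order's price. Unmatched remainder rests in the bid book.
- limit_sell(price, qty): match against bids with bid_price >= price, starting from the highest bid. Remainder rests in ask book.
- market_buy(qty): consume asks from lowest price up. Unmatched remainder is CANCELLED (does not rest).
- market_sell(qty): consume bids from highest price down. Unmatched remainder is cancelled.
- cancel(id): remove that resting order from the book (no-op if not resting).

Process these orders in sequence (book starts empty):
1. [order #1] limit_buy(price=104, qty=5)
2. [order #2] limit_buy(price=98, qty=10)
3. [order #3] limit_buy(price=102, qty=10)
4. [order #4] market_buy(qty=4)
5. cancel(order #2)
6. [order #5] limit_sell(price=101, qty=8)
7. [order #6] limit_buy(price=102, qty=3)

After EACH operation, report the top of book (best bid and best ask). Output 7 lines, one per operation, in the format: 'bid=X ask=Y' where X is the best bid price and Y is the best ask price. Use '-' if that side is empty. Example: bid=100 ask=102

Answer: bid=104 ask=-
bid=104 ask=-
bid=104 ask=-
bid=104 ask=-
bid=104 ask=-
bid=102 ask=-
bid=102 ask=-

Derivation:
After op 1 [order #1] limit_buy(price=104, qty=5): fills=none; bids=[#1:5@104] asks=[-]
After op 2 [order #2] limit_buy(price=98, qty=10): fills=none; bids=[#1:5@104 #2:10@98] asks=[-]
After op 3 [order #3] limit_buy(price=102, qty=10): fills=none; bids=[#1:5@104 #3:10@102 #2:10@98] asks=[-]
After op 4 [order #4] market_buy(qty=4): fills=none; bids=[#1:5@104 #3:10@102 #2:10@98] asks=[-]
After op 5 cancel(order #2): fills=none; bids=[#1:5@104 #3:10@102] asks=[-]
After op 6 [order #5] limit_sell(price=101, qty=8): fills=#1x#5:5@104 #3x#5:3@102; bids=[#3:7@102] asks=[-]
After op 7 [order #6] limit_buy(price=102, qty=3): fills=none; bids=[#3:7@102 #6:3@102] asks=[-]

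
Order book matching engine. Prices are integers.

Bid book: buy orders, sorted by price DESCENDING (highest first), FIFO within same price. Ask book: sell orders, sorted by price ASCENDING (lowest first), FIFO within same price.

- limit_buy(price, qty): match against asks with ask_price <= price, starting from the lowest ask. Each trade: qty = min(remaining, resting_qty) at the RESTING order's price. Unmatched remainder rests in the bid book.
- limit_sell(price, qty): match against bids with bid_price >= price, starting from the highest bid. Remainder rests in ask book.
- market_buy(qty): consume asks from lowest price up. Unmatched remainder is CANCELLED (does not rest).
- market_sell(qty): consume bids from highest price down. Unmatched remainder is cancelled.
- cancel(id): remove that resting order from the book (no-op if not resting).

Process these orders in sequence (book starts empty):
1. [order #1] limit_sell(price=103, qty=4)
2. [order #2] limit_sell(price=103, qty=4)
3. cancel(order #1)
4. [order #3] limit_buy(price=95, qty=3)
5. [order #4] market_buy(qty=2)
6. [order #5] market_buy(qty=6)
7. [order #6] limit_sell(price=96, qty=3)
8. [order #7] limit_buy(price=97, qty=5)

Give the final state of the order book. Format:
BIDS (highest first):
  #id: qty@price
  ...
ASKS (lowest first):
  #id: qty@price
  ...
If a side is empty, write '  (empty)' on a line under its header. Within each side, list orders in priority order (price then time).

Answer: BIDS (highest first):
  #7: 2@97
  #3: 3@95
ASKS (lowest first):
  (empty)

Derivation:
After op 1 [order #1] limit_sell(price=103, qty=4): fills=none; bids=[-] asks=[#1:4@103]
After op 2 [order #2] limit_sell(price=103, qty=4): fills=none; bids=[-] asks=[#1:4@103 #2:4@103]
After op 3 cancel(order #1): fills=none; bids=[-] asks=[#2:4@103]
After op 4 [order #3] limit_buy(price=95, qty=3): fills=none; bids=[#3:3@95] asks=[#2:4@103]
After op 5 [order #4] market_buy(qty=2): fills=#4x#2:2@103; bids=[#3:3@95] asks=[#2:2@103]
After op 6 [order #5] market_buy(qty=6): fills=#5x#2:2@103; bids=[#3:3@95] asks=[-]
After op 7 [order #6] limit_sell(price=96, qty=3): fills=none; bids=[#3:3@95] asks=[#6:3@96]
After op 8 [order #7] limit_buy(price=97, qty=5): fills=#7x#6:3@96; bids=[#7:2@97 #3:3@95] asks=[-]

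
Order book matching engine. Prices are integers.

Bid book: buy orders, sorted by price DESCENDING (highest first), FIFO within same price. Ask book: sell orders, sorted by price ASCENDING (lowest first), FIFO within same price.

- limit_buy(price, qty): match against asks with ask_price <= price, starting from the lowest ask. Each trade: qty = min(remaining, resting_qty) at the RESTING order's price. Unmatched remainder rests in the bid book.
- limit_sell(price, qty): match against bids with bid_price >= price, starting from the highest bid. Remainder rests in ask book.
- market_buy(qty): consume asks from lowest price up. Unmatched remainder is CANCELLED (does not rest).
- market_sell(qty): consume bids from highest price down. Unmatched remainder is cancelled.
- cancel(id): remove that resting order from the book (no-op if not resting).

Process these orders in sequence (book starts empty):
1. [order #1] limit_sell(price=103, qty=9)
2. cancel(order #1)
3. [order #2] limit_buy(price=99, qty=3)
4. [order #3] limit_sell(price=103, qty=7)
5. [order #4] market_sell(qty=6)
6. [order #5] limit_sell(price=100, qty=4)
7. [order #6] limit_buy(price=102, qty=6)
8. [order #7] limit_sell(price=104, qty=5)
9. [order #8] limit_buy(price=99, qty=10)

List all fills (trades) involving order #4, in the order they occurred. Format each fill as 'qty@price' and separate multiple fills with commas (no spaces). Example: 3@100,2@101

After op 1 [order #1] limit_sell(price=103, qty=9): fills=none; bids=[-] asks=[#1:9@103]
After op 2 cancel(order #1): fills=none; bids=[-] asks=[-]
After op 3 [order #2] limit_buy(price=99, qty=3): fills=none; bids=[#2:3@99] asks=[-]
After op 4 [order #3] limit_sell(price=103, qty=7): fills=none; bids=[#2:3@99] asks=[#3:7@103]
After op 5 [order #4] market_sell(qty=6): fills=#2x#4:3@99; bids=[-] asks=[#3:7@103]
After op 6 [order #5] limit_sell(price=100, qty=4): fills=none; bids=[-] asks=[#5:4@100 #3:7@103]
After op 7 [order #6] limit_buy(price=102, qty=6): fills=#6x#5:4@100; bids=[#6:2@102] asks=[#3:7@103]
After op 8 [order #7] limit_sell(price=104, qty=5): fills=none; bids=[#6:2@102] asks=[#3:7@103 #7:5@104]
After op 9 [order #8] limit_buy(price=99, qty=10): fills=none; bids=[#6:2@102 #8:10@99] asks=[#3:7@103 #7:5@104]

Answer: 3@99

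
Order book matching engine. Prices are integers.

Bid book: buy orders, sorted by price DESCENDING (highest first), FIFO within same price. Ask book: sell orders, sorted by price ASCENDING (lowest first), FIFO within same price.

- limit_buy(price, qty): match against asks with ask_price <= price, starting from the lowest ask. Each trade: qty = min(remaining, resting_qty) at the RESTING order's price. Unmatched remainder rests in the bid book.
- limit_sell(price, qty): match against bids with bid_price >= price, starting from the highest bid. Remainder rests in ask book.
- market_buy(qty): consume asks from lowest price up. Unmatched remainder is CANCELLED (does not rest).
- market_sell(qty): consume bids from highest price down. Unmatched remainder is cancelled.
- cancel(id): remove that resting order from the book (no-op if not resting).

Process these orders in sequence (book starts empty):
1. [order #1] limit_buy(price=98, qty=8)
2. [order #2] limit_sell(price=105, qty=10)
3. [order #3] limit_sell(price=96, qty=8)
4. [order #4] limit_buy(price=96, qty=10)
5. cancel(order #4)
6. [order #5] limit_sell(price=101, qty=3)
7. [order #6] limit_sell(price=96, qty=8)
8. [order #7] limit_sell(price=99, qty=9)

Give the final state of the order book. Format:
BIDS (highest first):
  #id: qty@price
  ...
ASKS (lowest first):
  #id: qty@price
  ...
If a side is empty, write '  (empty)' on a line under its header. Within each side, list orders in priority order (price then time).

Answer: BIDS (highest first):
  (empty)
ASKS (lowest first):
  #6: 8@96
  #7: 9@99
  #5: 3@101
  #2: 10@105

Derivation:
After op 1 [order #1] limit_buy(price=98, qty=8): fills=none; bids=[#1:8@98] asks=[-]
After op 2 [order #2] limit_sell(price=105, qty=10): fills=none; bids=[#1:8@98] asks=[#2:10@105]
After op 3 [order #3] limit_sell(price=96, qty=8): fills=#1x#3:8@98; bids=[-] asks=[#2:10@105]
After op 4 [order #4] limit_buy(price=96, qty=10): fills=none; bids=[#4:10@96] asks=[#2:10@105]
After op 5 cancel(order #4): fills=none; bids=[-] asks=[#2:10@105]
After op 6 [order #5] limit_sell(price=101, qty=3): fills=none; bids=[-] asks=[#5:3@101 #2:10@105]
After op 7 [order #6] limit_sell(price=96, qty=8): fills=none; bids=[-] asks=[#6:8@96 #5:3@101 #2:10@105]
After op 8 [order #7] limit_sell(price=99, qty=9): fills=none; bids=[-] asks=[#6:8@96 #7:9@99 #5:3@101 #2:10@105]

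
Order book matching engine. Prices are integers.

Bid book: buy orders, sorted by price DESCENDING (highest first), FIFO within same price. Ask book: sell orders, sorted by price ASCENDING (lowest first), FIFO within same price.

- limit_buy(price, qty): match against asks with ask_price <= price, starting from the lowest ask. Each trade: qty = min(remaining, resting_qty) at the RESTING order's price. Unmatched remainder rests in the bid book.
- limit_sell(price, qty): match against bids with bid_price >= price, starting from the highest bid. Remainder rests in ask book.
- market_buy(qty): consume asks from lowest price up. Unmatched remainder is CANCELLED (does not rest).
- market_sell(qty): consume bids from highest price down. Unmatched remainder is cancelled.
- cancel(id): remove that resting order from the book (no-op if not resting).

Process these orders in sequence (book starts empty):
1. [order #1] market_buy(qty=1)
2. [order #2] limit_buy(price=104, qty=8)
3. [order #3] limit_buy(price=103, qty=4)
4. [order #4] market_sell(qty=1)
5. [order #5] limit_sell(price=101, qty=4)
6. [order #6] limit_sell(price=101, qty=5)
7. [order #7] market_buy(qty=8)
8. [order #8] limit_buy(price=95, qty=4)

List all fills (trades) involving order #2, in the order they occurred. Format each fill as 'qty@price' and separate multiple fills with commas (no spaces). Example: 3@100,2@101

After op 1 [order #1] market_buy(qty=1): fills=none; bids=[-] asks=[-]
After op 2 [order #2] limit_buy(price=104, qty=8): fills=none; bids=[#2:8@104] asks=[-]
After op 3 [order #3] limit_buy(price=103, qty=4): fills=none; bids=[#2:8@104 #3:4@103] asks=[-]
After op 4 [order #4] market_sell(qty=1): fills=#2x#4:1@104; bids=[#2:7@104 #3:4@103] asks=[-]
After op 5 [order #5] limit_sell(price=101, qty=4): fills=#2x#5:4@104; bids=[#2:3@104 #3:4@103] asks=[-]
After op 6 [order #6] limit_sell(price=101, qty=5): fills=#2x#6:3@104 #3x#6:2@103; bids=[#3:2@103] asks=[-]
After op 7 [order #7] market_buy(qty=8): fills=none; bids=[#3:2@103] asks=[-]
After op 8 [order #8] limit_buy(price=95, qty=4): fills=none; bids=[#3:2@103 #8:4@95] asks=[-]

Answer: 1@104,4@104,3@104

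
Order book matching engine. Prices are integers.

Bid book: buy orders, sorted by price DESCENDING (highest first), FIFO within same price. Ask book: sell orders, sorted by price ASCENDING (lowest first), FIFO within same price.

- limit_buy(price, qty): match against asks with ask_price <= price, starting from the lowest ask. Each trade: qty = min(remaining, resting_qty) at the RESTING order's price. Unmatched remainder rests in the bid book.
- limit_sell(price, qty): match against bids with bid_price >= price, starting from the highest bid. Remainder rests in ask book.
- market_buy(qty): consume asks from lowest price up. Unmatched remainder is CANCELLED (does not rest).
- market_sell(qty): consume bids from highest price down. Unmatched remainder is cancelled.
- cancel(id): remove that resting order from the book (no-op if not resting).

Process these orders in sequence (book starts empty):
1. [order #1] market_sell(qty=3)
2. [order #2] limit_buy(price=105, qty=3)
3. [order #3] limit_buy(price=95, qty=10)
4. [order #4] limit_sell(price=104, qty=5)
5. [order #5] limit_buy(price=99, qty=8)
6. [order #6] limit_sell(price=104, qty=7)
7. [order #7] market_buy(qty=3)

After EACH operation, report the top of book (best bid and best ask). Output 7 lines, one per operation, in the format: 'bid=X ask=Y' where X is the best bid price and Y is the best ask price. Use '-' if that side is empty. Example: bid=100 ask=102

After op 1 [order #1] market_sell(qty=3): fills=none; bids=[-] asks=[-]
After op 2 [order #2] limit_buy(price=105, qty=3): fills=none; bids=[#2:3@105] asks=[-]
After op 3 [order #3] limit_buy(price=95, qty=10): fills=none; bids=[#2:3@105 #3:10@95] asks=[-]
After op 4 [order #4] limit_sell(price=104, qty=5): fills=#2x#4:3@105; bids=[#3:10@95] asks=[#4:2@104]
After op 5 [order #5] limit_buy(price=99, qty=8): fills=none; bids=[#5:8@99 #3:10@95] asks=[#4:2@104]
After op 6 [order #6] limit_sell(price=104, qty=7): fills=none; bids=[#5:8@99 #3:10@95] asks=[#4:2@104 #6:7@104]
After op 7 [order #7] market_buy(qty=3): fills=#7x#4:2@104 #7x#6:1@104; bids=[#5:8@99 #3:10@95] asks=[#6:6@104]

Answer: bid=- ask=-
bid=105 ask=-
bid=105 ask=-
bid=95 ask=104
bid=99 ask=104
bid=99 ask=104
bid=99 ask=104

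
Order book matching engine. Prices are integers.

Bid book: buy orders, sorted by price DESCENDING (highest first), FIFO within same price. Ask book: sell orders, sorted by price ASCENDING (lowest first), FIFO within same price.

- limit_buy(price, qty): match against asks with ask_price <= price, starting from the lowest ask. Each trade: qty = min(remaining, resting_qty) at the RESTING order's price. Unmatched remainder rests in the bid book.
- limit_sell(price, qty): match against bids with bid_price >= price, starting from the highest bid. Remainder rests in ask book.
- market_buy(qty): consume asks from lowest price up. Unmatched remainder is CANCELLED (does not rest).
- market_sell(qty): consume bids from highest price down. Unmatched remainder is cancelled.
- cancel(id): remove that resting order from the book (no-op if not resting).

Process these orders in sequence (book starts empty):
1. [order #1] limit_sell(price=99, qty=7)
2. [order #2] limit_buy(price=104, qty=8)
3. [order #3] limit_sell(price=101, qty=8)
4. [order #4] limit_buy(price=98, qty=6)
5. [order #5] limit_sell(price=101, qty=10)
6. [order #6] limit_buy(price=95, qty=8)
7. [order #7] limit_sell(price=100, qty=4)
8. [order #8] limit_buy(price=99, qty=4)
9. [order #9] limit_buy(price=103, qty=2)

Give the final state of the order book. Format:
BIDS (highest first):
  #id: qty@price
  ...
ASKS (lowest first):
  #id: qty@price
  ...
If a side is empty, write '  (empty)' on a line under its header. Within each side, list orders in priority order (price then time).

Answer: BIDS (highest first):
  #8: 4@99
  #4: 6@98
  #6: 8@95
ASKS (lowest first):
  #7: 2@100
  #3: 7@101
  #5: 10@101

Derivation:
After op 1 [order #1] limit_sell(price=99, qty=7): fills=none; bids=[-] asks=[#1:7@99]
After op 2 [order #2] limit_buy(price=104, qty=8): fills=#2x#1:7@99; bids=[#2:1@104] asks=[-]
After op 3 [order #3] limit_sell(price=101, qty=8): fills=#2x#3:1@104; bids=[-] asks=[#3:7@101]
After op 4 [order #4] limit_buy(price=98, qty=6): fills=none; bids=[#4:6@98] asks=[#3:7@101]
After op 5 [order #5] limit_sell(price=101, qty=10): fills=none; bids=[#4:6@98] asks=[#3:7@101 #5:10@101]
After op 6 [order #6] limit_buy(price=95, qty=8): fills=none; bids=[#4:6@98 #6:8@95] asks=[#3:7@101 #5:10@101]
After op 7 [order #7] limit_sell(price=100, qty=4): fills=none; bids=[#4:6@98 #6:8@95] asks=[#7:4@100 #3:7@101 #5:10@101]
After op 8 [order #8] limit_buy(price=99, qty=4): fills=none; bids=[#8:4@99 #4:6@98 #6:8@95] asks=[#7:4@100 #3:7@101 #5:10@101]
After op 9 [order #9] limit_buy(price=103, qty=2): fills=#9x#7:2@100; bids=[#8:4@99 #4:6@98 #6:8@95] asks=[#7:2@100 #3:7@101 #5:10@101]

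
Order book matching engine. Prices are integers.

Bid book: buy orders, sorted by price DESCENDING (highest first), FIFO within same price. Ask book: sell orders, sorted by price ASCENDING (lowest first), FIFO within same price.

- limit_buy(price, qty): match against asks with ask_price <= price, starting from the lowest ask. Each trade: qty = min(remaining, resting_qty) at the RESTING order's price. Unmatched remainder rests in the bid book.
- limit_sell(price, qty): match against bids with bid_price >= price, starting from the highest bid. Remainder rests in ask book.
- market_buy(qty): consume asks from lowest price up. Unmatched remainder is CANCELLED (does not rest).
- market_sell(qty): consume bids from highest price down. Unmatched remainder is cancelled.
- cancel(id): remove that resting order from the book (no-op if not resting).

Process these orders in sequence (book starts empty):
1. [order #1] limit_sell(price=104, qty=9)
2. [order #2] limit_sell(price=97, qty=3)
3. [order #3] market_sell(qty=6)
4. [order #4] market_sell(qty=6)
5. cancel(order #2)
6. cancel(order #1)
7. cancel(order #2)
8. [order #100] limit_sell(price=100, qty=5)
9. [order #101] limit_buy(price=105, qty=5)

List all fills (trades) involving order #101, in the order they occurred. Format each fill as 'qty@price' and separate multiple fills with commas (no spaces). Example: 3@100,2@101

After op 1 [order #1] limit_sell(price=104, qty=9): fills=none; bids=[-] asks=[#1:9@104]
After op 2 [order #2] limit_sell(price=97, qty=3): fills=none; bids=[-] asks=[#2:3@97 #1:9@104]
After op 3 [order #3] market_sell(qty=6): fills=none; bids=[-] asks=[#2:3@97 #1:9@104]
After op 4 [order #4] market_sell(qty=6): fills=none; bids=[-] asks=[#2:3@97 #1:9@104]
After op 5 cancel(order #2): fills=none; bids=[-] asks=[#1:9@104]
After op 6 cancel(order #1): fills=none; bids=[-] asks=[-]
After op 7 cancel(order #2): fills=none; bids=[-] asks=[-]
After op 8 [order #100] limit_sell(price=100, qty=5): fills=none; bids=[-] asks=[#100:5@100]
After op 9 [order #101] limit_buy(price=105, qty=5): fills=#101x#100:5@100; bids=[-] asks=[-]

Answer: 5@100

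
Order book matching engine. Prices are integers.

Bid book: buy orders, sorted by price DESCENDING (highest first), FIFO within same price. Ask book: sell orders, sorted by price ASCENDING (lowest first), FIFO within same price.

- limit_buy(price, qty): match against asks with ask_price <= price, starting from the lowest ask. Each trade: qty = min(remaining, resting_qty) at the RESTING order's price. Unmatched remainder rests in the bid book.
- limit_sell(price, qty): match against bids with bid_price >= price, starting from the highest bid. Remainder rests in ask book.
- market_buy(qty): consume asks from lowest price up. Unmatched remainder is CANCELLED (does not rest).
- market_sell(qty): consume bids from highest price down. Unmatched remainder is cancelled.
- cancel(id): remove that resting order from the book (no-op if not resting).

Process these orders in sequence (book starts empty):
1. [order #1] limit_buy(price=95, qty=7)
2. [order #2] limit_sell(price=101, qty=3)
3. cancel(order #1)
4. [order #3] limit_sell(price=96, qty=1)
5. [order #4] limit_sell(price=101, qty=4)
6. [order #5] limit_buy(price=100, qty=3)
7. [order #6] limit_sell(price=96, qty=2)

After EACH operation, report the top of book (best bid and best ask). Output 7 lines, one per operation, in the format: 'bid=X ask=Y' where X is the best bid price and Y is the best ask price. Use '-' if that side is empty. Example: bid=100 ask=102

Answer: bid=95 ask=-
bid=95 ask=101
bid=- ask=101
bid=- ask=96
bid=- ask=96
bid=100 ask=101
bid=- ask=101

Derivation:
After op 1 [order #1] limit_buy(price=95, qty=7): fills=none; bids=[#1:7@95] asks=[-]
After op 2 [order #2] limit_sell(price=101, qty=3): fills=none; bids=[#1:7@95] asks=[#2:3@101]
After op 3 cancel(order #1): fills=none; bids=[-] asks=[#2:3@101]
After op 4 [order #3] limit_sell(price=96, qty=1): fills=none; bids=[-] asks=[#3:1@96 #2:3@101]
After op 5 [order #4] limit_sell(price=101, qty=4): fills=none; bids=[-] asks=[#3:1@96 #2:3@101 #4:4@101]
After op 6 [order #5] limit_buy(price=100, qty=3): fills=#5x#3:1@96; bids=[#5:2@100] asks=[#2:3@101 #4:4@101]
After op 7 [order #6] limit_sell(price=96, qty=2): fills=#5x#6:2@100; bids=[-] asks=[#2:3@101 #4:4@101]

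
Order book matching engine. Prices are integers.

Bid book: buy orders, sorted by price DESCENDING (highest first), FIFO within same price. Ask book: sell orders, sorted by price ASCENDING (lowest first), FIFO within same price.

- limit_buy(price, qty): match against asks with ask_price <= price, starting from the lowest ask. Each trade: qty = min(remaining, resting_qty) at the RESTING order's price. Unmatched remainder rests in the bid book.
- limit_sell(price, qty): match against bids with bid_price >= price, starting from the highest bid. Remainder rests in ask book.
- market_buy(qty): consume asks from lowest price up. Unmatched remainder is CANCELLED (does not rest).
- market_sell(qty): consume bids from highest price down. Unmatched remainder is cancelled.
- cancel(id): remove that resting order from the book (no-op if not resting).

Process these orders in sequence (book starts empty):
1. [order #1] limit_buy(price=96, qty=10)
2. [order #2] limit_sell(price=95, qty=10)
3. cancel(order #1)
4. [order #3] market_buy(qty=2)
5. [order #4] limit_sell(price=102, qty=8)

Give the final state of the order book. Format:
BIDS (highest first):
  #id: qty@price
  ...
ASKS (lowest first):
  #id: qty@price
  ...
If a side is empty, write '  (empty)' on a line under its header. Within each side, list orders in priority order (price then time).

After op 1 [order #1] limit_buy(price=96, qty=10): fills=none; bids=[#1:10@96] asks=[-]
After op 2 [order #2] limit_sell(price=95, qty=10): fills=#1x#2:10@96; bids=[-] asks=[-]
After op 3 cancel(order #1): fills=none; bids=[-] asks=[-]
After op 4 [order #3] market_buy(qty=2): fills=none; bids=[-] asks=[-]
After op 5 [order #4] limit_sell(price=102, qty=8): fills=none; bids=[-] asks=[#4:8@102]

Answer: BIDS (highest first):
  (empty)
ASKS (lowest first):
  #4: 8@102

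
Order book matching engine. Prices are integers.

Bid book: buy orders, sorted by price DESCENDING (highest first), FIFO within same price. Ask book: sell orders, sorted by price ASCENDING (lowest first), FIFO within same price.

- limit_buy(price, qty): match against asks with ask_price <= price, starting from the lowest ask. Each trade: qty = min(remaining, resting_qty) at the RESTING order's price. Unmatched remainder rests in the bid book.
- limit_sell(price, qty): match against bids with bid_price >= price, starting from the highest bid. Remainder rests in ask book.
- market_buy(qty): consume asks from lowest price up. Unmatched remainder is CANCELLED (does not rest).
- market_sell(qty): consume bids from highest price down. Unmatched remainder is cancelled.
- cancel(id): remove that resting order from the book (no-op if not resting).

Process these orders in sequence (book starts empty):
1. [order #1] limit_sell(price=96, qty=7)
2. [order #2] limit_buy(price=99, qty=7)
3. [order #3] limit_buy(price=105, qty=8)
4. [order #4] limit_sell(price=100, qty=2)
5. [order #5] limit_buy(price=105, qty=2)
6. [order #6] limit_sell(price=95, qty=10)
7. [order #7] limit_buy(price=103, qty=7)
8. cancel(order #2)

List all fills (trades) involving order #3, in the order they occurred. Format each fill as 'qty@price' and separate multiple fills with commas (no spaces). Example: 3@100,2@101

After op 1 [order #1] limit_sell(price=96, qty=7): fills=none; bids=[-] asks=[#1:7@96]
After op 2 [order #2] limit_buy(price=99, qty=7): fills=#2x#1:7@96; bids=[-] asks=[-]
After op 3 [order #3] limit_buy(price=105, qty=8): fills=none; bids=[#3:8@105] asks=[-]
After op 4 [order #4] limit_sell(price=100, qty=2): fills=#3x#4:2@105; bids=[#3:6@105] asks=[-]
After op 5 [order #5] limit_buy(price=105, qty=2): fills=none; bids=[#3:6@105 #5:2@105] asks=[-]
After op 6 [order #6] limit_sell(price=95, qty=10): fills=#3x#6:6@105 #5x#6:2@105; bids=[-] asks=[#6:2@95]
After op 7 [order #7] limit_buy(price=103, qty=7): fills=#7x#6:2@95; bids=[#7:5@103] asks=[-]
After op 8 cancel(order #2): fills=none; bids=[#7:5@103] asks=[-]

Answer: 2@105,6@105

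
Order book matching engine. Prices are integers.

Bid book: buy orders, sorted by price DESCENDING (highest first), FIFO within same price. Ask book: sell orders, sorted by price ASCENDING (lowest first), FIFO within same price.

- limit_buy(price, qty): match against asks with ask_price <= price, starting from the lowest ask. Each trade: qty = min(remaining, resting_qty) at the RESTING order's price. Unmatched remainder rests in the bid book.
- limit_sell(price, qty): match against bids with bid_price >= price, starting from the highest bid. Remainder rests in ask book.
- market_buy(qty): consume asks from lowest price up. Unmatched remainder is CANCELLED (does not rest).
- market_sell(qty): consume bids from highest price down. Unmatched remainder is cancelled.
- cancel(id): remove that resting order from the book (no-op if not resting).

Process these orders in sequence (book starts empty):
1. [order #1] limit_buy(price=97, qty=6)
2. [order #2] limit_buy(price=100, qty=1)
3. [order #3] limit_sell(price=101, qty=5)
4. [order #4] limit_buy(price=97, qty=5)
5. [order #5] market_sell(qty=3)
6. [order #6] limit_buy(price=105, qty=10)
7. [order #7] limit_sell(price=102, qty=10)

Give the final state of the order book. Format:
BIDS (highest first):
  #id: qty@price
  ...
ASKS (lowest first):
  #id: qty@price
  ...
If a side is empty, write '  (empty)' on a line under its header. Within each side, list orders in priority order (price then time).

Answer: BIDS (highest first):
  #1: 4@97
  #4: 5@97
ASKS (lowest first):
  #7: 5@102

Derivation:
After op 1 [order #1] limit_buy(price=97, qty=6): fills=none; bids=[#1:6@97] asks=[-]
After op 2 [order #2] limit_buy(price=100, qty=1): fills=none; bids=[#2:1@100 #1:6@97] asks=[-]
After op 3 [order #3] limit_sell(price=101, qty=5): fills=none; bids=[#2:1@100 #1:6@97] asks=[#3:5@101]
After op 4 [order #4] limit_buy(price=97, qty=5): fills=none; bids=[#2:1@100 #1:6@97 #4:5@97] asks=[#3:5@101]
After op 5 [order #5] market_sell(qty=3): fills=#2x#5:1@100 #1x#5:2@97; bids=[#1:4@97 #4:5@97] asks=[#3:5@101]
After op 6 [order #6] limit_buy(price=105, qty=10): fills=#6x#3:5@101; bids=[#6:5@105 #1:4@97 #4:5@97] asks=[-]
After op 7 [order #7] limit_sell(price=102, qty=10): fills=#6x#7:5@105; bids=[#1:4@97 #4:5@97] asks=[#7:5@102]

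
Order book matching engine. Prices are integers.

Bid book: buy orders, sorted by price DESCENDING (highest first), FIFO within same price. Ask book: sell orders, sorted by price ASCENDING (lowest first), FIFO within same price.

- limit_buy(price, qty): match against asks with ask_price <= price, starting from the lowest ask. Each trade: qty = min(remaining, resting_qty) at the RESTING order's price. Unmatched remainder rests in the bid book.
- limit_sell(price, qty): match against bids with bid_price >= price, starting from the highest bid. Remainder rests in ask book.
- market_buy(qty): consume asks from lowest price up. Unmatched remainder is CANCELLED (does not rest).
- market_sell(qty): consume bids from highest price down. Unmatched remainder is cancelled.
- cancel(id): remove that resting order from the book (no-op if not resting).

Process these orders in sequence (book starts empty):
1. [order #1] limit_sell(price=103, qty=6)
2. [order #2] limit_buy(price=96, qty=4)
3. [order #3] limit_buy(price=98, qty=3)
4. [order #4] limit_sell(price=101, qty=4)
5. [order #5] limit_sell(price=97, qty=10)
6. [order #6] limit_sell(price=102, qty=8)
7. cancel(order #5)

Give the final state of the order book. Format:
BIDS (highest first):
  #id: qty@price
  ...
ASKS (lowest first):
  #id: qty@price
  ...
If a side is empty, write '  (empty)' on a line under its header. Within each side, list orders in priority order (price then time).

After op 1 [order #1] limit_sell(price=103, qty=6): fills=none; bids=[-] asks=[#1:6@103]
After op 2 [order #2] limit_buy(price=96, qty=4): fills=none; bids=[#2:4@96] asks=[#1:6@103]
After op 3 [order #3] limit_buy(price=98, qty=3): fills=none; bids=[#3:3@98 #2:4@96] asks=[#1:6@103]
After op 4 [order #4] limit_sell(price=101, qty=4): fills=none; bids=[#3:3@98 #2:4@96] asks=[#4:4@101 #1:6@103]
After op 5 [order #5] limit_sell(price=97, qty=10): fills=#3x#5:3@98; bids=[#2:4@96] asks=[#5:7@97 #4:4@101 #1:6@103]
After op 6 [order #6] limit_sell(price=102, qty=8): fills=none; bids=[#2:4@96] asks=[#5:7@97 #4:4@101 #6:8@102 #1:6@103]
After op 7 cancel(order #5): fills=none; bids=[#2:4@96] asks=[#4:4@101 #6:8@102 #1:6@103]

Answer: BIDS (highest first):
  #2: 4@96
ASKS (lowest first):
  #4: 4@101
  #6: 8@102
  #1: 6@103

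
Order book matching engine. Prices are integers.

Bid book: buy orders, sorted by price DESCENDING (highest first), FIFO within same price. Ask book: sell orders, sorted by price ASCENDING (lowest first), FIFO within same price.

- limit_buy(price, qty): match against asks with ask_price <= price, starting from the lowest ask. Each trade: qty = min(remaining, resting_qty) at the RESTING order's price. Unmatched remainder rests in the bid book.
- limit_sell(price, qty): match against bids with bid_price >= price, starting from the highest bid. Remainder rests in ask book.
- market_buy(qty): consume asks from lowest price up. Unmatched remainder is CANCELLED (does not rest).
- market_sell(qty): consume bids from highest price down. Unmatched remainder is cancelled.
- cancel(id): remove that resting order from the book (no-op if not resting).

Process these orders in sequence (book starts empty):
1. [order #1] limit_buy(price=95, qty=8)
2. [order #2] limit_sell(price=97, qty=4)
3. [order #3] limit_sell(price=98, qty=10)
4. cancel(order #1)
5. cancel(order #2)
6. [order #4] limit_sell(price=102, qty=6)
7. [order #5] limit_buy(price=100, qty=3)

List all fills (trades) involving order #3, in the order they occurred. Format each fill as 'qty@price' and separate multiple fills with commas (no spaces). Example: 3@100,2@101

Answer: 3@98

Derivation:
After op 1 [order #1] limit_buy(price=95, qty=8): fills=none; bids=[#1:8@95] asks=[-]
After op 2 [order #2] limit_sell(price=97, qty=4): fills=none; bids=[#1:8@95] asks=[#2:4@97]
After op 3 [order #3] limit_sell(price=98, qty=10): fills=none; bids=[#1:8@95] asks=[#2:4@97 #3:10@98]
After op 4 cancel(order #1): fills=none; bids=[-] asks=[#2:4@97 #3:10@98]
After op 5 cancel(order #2): fills=none; bids=[-] asks=[#3:10@98]
After op 6 [order #4] limit_sell(price=102, qty=6): fills=none; bids=[-] asks=[#3:10@98 #4:6@102]
After op 7 [order #5] limit_buy(price=100, qty=3): fills=#5x#3:3@98; bids=[-] asks=[#3:7@98 #4:6@102]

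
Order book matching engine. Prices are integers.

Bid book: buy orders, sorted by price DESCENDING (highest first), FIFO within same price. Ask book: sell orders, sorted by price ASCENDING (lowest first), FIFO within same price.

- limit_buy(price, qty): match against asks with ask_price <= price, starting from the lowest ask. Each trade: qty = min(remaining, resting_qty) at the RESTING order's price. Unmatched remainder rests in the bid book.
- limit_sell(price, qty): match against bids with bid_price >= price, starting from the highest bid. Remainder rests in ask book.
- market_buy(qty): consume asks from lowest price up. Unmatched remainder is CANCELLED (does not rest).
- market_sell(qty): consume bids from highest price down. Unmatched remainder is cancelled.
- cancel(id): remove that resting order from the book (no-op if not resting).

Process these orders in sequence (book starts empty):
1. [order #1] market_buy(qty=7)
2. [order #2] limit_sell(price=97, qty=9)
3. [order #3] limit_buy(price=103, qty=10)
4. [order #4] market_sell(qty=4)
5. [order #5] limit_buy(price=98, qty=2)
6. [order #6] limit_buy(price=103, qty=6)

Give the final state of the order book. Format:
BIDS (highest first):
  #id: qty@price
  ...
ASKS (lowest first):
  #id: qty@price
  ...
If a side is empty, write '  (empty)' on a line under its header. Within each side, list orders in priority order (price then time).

After op 1 [order #1] market_buy(qty=7): fills=none; bids=[-] asks=[-]
After op 2 [order #2] limit_sell(price=97, qty=9): fills=none; bids=[-] asks=[#2:9@97]
After op 3 [order #3] limit_buy(price=103, qty=10): fills=#3x#2:9@97; bids=[#3:1@103] asks=[-]
After op 4 [order #4] market_sell(qty=4): fills=#3x#4:1@103; bids=[-] asks=[-]
After op 5 [order #5] limit_buy(price=98, qty=2): fills=none; bids=[#5:2@98] asks=[-]
After op 6 [order #6] limit_buy(price=103, qty=6): fills=none; bids=[#6:6@103 #5:2@98] asks=[-]

Answer: BIDS (highest first):
  #6: 6@103
  #5: 2@98
ASKS (lowest first):
  (empty)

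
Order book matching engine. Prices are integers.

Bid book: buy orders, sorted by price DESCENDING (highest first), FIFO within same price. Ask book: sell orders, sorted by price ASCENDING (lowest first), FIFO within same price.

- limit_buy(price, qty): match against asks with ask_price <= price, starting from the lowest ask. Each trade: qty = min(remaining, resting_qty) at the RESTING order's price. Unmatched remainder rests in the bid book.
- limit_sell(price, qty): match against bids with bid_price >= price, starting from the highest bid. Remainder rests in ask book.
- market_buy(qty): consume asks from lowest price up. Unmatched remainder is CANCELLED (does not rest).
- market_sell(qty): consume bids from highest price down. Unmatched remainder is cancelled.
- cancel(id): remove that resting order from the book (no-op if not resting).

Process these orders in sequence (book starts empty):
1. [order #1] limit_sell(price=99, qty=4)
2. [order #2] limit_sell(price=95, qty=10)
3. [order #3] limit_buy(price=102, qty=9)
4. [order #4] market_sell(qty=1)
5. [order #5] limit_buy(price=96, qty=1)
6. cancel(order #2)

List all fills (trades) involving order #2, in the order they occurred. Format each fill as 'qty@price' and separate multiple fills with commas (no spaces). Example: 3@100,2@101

After op 1 [order #1] limit_sell(price=99, qty=4): fills=none; bids=[-] asks=[#1:4@99]
After op 2 [order #2] limit_sell(price=95, qty=10): fills=none; bids=[-] asks=[#2:10@95 #1:4@99]
After op 3 [order #3] limit_buy(price=102, qty=9): fills=#3x#2:9@95; bids=[-] asks=[#2:1@95 #1:4@99]
After op 4 [order #4] market_sell(qty=1): fills=none; bids=[-] asks=[#2:1@95 #1:4@99]
After op 5 [order #5] limit_buy(price=96, qty=1): fills=#5x#2:1@95; bids=[-] asks=[#1:4@99]
After op 6 cancel(order #2): fills=none; bids=[-] asks=[#1:4@99]

Answer: 9@95,1@95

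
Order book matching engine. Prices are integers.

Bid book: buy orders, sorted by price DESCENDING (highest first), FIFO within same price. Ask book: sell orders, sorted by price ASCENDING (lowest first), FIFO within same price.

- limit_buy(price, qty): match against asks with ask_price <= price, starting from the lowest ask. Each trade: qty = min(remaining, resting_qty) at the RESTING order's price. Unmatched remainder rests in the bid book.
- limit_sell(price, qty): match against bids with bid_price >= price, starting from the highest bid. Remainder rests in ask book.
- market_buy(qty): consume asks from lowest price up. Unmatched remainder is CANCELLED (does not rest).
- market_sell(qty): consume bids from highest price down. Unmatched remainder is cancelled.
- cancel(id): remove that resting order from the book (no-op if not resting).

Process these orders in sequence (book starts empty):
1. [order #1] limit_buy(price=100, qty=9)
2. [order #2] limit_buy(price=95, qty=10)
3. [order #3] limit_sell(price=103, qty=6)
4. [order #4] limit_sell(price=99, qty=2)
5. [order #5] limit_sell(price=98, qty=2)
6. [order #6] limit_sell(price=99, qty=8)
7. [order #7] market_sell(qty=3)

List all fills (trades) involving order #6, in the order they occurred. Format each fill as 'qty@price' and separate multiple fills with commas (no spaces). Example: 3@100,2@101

Answer: 5@100

Derivation:
After op 1 [order #1] limit_buy(price=100, qty=9): fills=none; bids=[#1:9@100] asks=[-]
After op 2 [order #2] limit_buy(price=95, qty=10): fills=none; bids=[#1:9@100 #2:10@95] asks=[-]
After op 3 [order #3] limit_sell(price=103, qty=6): fills=none; bids=[#1:9@100 #2:10@95] asks=[#3:6@103]
After op 4 [order #4] limit_sell(price=99, qty=2): fills=#1x#4:2@100; bids=[#1:7@100 #2:10@95] asks=[#3:6@103]
After op 5 [order #5] limit_sell(price=98, qty=2): fills=#1x#5:2@100; bids=[#1:5@100 #2:10@95] asks=[#3:6@103]
After op 6 [order #6] limit_sell(price=99, qty=8): fills=#1x#6:5@100; bids=[#2:10@95] asks=[#6:3@99 #3:6@103]
After op 7 [order #7] market_sell(qty=3): fills=#2x#7:3@95; bids=[#2:7@95] asks=[#6:3@99 #3:6@103]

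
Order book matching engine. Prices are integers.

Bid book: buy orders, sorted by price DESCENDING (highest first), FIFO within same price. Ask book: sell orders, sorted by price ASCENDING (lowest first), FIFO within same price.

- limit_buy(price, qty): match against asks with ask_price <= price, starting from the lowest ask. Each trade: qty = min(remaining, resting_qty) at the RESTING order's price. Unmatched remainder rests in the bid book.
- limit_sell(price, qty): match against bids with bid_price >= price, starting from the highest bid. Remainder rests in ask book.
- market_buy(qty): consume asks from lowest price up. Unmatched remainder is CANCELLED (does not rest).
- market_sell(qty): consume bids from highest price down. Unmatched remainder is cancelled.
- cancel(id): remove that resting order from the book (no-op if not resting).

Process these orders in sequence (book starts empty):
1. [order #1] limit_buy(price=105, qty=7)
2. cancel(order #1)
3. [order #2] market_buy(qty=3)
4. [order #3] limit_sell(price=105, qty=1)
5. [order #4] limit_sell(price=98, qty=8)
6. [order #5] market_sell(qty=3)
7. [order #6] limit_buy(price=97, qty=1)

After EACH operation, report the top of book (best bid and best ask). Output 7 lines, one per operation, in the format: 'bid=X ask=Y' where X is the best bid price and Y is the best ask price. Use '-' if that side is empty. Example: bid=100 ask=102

After op 1 [order #1] limit_buy(price=105, qty=7): fills=none; bids=[#1:7@105] asks=[-]
After op 2 cancel(order #1): fills=none; bids=[-] asks=[-]
After op 3 [order #2] market_buy(qty=3): fills=none; bids=[-] asks=[-]
After op 4 [order #3] limit_sell(price=105, qty=1): fills=none; bids=[-] asks=[#3:1@105]
After op 5 [order #4] limit_sell(price=98, qty=8): fills=none; bids=[-] asks=[#4:8@98 #3:1@105]
After op 6 [order #5] market_sell(qty=3): fills=none; bids=[-] asks=[#4:8@98 #3:1@105]
After op 7 [order #6] limit_buy(price=97, qty=1): fills=none; bids=[#6:1@97] asks=[#4:8@98 #3:1@105]

Answer: bid=105 ask=-
bid=- ask=-
bid=- ask=-
bid=- ask=105
bid=- ask=98
bid=- ask=98
bid=97 ask=98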